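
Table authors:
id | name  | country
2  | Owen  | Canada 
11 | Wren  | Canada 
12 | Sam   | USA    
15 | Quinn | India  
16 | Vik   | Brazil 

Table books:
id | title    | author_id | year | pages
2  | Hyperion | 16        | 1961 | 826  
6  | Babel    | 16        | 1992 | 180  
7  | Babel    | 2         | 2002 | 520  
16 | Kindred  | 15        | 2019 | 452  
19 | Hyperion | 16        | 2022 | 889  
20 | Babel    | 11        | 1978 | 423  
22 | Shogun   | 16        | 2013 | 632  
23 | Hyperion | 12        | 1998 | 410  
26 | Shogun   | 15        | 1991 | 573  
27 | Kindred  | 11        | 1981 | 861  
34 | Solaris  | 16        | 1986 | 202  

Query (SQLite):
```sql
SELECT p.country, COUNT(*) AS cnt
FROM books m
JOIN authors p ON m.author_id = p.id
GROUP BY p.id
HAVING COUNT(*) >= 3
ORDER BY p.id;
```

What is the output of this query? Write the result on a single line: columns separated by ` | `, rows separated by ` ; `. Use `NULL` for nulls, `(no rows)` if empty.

Join each books row to its authors via author_id.
Group joined rows by authors.id; compute COUNT(*) per group.
HAVING: keep groups with count ≥ 3.
  2: ids {7} → COUNT(*)=1
  11: ids {20, 27} → COUNT(*)=2
  12: ids {23} → COUNT(*)=1
  15: ids {16, 26} → COUNT(*)=2
  16: ids {2, 6, 19, 22, 34} → COUNT(*)=5

Brazil | 5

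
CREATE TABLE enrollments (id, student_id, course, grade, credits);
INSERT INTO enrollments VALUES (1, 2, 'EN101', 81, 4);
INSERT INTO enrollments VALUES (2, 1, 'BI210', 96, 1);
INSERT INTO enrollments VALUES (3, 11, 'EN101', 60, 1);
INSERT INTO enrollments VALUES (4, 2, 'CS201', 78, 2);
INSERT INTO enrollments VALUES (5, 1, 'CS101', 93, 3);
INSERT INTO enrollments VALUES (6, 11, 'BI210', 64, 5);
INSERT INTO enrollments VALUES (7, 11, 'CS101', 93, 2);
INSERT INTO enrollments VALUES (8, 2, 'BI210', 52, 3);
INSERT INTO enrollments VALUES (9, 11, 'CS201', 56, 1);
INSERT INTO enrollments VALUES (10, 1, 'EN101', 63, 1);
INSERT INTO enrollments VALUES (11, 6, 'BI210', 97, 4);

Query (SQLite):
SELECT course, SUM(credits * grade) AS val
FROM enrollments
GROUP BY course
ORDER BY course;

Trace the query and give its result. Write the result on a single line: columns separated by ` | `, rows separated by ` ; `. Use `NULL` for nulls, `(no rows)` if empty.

For each row compute credits * grade.
Group by course; take SUM of the expression per group.
  BI210: ids {2, 6, 8, 11} → SUM(credits * grade)=960
  CS101: ids {5, 7} → SUM(credits * grade)=465
  CS201: ids {4, 9} → SUM(credits * grade)=212
  EN101: ids {1, 3, 10} → SUM(credits * grade)=447

BI210 | 960 ; CS101 | 465 ; CS201 | 212 ; EN101 | 447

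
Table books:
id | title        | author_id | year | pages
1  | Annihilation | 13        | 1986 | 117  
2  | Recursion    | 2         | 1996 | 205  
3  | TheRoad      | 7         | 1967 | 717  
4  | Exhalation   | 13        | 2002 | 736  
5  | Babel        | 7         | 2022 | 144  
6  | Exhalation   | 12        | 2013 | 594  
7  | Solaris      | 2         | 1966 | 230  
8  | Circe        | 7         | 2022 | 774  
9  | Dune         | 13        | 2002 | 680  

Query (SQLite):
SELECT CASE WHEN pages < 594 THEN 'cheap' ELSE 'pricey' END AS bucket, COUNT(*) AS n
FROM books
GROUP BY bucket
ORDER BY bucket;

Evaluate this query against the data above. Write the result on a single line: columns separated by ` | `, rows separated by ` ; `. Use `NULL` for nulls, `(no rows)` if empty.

Bucket rows by pages < 594 → 'cheap' else 'pricey'; count each bucket.

cheap | 4 ; pricey | 5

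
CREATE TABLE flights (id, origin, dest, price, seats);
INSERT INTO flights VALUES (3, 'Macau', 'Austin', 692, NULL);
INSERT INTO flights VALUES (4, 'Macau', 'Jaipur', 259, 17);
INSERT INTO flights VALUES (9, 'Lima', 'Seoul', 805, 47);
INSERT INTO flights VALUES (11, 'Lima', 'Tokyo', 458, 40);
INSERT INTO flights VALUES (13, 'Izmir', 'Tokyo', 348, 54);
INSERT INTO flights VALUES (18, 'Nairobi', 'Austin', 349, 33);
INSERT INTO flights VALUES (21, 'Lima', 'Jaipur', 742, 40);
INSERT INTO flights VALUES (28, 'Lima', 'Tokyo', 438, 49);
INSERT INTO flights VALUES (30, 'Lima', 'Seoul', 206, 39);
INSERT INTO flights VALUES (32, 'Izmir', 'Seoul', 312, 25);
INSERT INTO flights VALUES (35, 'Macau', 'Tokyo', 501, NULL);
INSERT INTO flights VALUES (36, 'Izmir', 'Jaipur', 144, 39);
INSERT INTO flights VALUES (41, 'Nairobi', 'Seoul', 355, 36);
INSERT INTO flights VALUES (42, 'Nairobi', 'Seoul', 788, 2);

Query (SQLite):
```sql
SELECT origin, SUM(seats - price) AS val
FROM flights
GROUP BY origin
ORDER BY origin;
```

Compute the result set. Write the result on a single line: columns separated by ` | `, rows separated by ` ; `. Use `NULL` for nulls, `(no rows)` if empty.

For each row compute seats - price.
Group by origin; take SUM of the expression per group.
  Izmir: ids {13, 32, 36} → SUM(seats - price)=-686
  Lima: ids {9, 11, 21, 28, 30} → SUM(seats - price)=-2434
  Macau: ids {3, 4, 35} → SUM(seats - price)=-242
  Nairobi: ids {18, 41, 42} → SUM(seats - price)=-1421

Izmir | -686 ; Lima | -2434 ; Macau | -242 ; Nairobi | -1421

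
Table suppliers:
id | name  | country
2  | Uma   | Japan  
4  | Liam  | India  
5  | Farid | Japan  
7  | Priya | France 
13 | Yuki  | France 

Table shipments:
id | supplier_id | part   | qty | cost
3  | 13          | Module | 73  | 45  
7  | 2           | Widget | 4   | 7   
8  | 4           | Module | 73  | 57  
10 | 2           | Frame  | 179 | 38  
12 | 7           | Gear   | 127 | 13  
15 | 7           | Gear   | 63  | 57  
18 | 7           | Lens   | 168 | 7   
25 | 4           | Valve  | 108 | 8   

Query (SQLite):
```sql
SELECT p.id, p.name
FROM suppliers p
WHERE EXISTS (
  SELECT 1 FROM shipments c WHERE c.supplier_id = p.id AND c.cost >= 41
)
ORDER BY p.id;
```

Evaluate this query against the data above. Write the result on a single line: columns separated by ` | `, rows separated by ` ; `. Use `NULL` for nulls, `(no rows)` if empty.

4 | Liam ; 7 | Priya ; 13 | Yuki

For each suppliers row, check whether any shipments with matching supplier_id has cost >= 41.
Keep rows where that is true.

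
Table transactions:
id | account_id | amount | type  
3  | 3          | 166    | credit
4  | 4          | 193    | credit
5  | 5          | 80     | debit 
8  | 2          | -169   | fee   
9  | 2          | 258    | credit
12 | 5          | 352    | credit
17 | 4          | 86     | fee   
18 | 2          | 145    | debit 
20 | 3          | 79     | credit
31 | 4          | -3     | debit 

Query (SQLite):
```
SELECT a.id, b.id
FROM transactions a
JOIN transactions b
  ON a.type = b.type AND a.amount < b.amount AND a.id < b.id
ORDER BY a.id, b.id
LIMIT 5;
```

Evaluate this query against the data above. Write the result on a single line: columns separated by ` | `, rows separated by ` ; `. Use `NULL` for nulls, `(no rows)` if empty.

Pairs (a,b) with same type, a.amount < b.amount, a.id < b.id.
type groups: credit:{3,4,9,12,20} debit:{5,18,31} fee:{8,17}
Ordered by (a.id, b.id); first 5.

3 | 4 ; 3 | 9 ; 3 | 12 ; 4 | 9 ; 4 | 12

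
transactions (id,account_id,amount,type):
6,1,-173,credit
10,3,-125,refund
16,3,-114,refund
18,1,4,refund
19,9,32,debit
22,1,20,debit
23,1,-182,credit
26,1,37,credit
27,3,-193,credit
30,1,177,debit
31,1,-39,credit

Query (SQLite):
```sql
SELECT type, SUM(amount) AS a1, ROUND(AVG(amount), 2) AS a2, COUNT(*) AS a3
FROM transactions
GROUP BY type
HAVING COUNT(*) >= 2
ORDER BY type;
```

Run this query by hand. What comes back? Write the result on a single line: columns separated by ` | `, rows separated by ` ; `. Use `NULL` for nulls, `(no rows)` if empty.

credit | -550 | -110 | 5 ; debit | 229 | 76.33 | 3 ; refund | -235 | -78.33 | 3

Group transactions by type.
Per group compute: SUM(amount), ROUND(AVG(amount), 2), COUNT(*).
HAVING: drop groups with fewer than 2 rows.
  credit: ids {6, 23, 26, 27, 31} → SUM(amount)=-550, ROUND(AVG(amount), 2)=-110, COUNT(*)=5
  debit: ids {19, 22, 30} → SUM(amount)=229, ROUND(AVG(amount), 2)=76.33, COUNT(*)=3
  refund: ids {10, 16, 18} → SUM(amount)=-235, ROUND(AVG(amount), 2)=-78.33, COUNT(*)=3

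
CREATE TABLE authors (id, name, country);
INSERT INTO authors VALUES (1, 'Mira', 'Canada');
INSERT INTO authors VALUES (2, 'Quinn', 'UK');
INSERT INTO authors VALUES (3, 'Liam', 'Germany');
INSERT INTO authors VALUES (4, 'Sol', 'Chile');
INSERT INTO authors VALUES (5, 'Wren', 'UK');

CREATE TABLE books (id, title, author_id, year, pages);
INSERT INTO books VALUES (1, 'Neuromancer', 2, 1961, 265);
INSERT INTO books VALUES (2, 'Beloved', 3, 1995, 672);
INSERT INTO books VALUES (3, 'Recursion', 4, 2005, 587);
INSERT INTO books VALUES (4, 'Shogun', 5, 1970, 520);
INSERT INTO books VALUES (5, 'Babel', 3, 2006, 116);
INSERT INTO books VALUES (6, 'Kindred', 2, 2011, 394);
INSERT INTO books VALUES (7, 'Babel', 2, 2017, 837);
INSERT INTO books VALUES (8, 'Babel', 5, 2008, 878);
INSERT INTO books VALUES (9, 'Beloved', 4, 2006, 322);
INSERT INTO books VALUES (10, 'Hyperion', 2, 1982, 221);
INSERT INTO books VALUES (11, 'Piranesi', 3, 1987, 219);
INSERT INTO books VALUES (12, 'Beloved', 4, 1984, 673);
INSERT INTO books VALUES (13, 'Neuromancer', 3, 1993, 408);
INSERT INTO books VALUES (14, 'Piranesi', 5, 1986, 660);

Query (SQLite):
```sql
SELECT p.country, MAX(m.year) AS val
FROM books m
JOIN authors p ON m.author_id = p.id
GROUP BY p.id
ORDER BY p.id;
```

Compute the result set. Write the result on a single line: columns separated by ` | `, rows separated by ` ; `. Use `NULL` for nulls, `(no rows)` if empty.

Join each books row to its authors via author_id.
Group joined rows by authors.id; compute MAX(m.year) per group.
  2: ids {1, 6, 7, 10} → MAX(m.year)=2017
  3: ids {2, 5, 11, 13} → MAX(m.year)=2006
  4: ids {3, 9, 12} → MAX(m.year)=2006
  5: ids {4, 8, 14} → MAX(m.year)=2008

UK | 2017 ; Germany | 2006 ; Chile | 2006 ; UK | 2008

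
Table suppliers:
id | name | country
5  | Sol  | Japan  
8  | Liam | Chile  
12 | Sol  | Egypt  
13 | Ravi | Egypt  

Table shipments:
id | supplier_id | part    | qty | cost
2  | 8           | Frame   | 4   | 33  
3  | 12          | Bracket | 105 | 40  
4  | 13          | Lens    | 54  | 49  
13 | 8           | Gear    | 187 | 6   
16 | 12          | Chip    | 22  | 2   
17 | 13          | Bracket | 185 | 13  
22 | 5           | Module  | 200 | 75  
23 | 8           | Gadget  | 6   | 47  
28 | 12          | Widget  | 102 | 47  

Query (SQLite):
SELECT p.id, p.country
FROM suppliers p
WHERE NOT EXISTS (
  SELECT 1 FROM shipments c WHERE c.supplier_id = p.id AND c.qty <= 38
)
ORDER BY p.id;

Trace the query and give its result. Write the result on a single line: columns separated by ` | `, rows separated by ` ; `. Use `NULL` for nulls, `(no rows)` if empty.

For each suppliers row, check whether any shipments with matching supplier_id has qty <= 38.
Keep rows where that is false.

5 | Japan ; 13 | Egypt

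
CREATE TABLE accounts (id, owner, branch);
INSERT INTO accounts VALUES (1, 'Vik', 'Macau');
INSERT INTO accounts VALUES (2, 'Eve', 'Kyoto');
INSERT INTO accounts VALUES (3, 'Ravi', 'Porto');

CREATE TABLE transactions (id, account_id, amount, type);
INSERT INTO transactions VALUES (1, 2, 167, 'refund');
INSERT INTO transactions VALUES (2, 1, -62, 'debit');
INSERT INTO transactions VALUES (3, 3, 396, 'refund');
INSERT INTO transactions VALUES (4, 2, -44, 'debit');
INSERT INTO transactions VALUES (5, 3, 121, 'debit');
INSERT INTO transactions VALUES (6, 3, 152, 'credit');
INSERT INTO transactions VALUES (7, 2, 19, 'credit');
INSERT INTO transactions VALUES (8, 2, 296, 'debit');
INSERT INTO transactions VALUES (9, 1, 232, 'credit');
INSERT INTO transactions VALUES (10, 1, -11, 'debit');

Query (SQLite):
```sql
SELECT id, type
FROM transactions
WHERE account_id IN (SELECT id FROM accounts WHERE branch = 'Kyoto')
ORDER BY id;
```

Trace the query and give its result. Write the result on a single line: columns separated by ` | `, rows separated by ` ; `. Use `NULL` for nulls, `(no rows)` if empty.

Inner query: accounts.id where branch = 'Kyoto'.
Outer: keep transactions rows whose account_id is in that set.
Inner query → {2}

1 | refund ; 4 | debit ; 7 | credit ; 8 | debit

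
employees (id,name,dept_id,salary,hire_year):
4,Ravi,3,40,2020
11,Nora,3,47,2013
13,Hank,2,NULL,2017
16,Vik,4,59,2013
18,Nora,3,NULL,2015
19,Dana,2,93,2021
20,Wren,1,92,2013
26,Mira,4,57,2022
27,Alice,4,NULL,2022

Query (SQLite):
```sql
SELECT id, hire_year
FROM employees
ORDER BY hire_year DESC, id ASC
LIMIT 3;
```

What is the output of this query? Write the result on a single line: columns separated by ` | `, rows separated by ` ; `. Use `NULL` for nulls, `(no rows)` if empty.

Sort by hire_year desc, tiebreak id asc: (2022, id=26), (2022, id=27), (2021, id=19), (2020, id=4), (2017, id=13), (2015, id=18) …. Take first 3.

26 | 2022 ; 27 | 2022 ; 19 | 2021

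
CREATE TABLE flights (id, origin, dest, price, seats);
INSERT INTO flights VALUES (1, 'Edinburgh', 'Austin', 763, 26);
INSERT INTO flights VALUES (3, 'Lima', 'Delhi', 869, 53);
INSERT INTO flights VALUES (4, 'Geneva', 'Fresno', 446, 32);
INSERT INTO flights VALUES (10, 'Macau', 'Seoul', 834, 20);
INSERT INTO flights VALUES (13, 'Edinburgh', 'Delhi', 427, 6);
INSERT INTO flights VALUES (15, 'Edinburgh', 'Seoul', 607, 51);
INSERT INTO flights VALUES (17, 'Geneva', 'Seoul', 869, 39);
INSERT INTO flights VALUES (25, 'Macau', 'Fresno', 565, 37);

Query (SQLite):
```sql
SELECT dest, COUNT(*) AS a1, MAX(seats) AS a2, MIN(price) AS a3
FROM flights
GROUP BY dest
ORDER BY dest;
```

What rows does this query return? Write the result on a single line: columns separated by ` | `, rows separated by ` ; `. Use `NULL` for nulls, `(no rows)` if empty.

Austin | 1 | 26 | 763 ; Delhi | 2 | 53 | 427 ; Fresno | 2 | 37 | 446 ; Seoul | 3 | 51 | 607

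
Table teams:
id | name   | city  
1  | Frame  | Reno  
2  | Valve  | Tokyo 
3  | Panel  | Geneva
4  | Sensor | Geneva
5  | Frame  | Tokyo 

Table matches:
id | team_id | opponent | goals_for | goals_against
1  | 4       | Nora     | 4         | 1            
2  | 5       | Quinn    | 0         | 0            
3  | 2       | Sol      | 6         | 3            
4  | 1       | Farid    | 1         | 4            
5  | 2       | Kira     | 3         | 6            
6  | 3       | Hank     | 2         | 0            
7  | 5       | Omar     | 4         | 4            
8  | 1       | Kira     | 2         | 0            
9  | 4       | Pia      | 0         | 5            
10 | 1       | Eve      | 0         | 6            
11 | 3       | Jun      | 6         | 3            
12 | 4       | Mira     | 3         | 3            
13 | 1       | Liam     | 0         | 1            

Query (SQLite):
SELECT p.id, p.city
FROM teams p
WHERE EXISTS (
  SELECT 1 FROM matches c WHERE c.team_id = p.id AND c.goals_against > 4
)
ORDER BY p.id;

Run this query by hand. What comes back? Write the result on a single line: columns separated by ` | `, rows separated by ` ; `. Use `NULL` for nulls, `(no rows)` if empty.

1 | Reno ; 2 | Tokyo ; 4 | Geneva

For each teams row, check whether any matches with matching team_id has goals_against > 4.
Keep rows where that is true.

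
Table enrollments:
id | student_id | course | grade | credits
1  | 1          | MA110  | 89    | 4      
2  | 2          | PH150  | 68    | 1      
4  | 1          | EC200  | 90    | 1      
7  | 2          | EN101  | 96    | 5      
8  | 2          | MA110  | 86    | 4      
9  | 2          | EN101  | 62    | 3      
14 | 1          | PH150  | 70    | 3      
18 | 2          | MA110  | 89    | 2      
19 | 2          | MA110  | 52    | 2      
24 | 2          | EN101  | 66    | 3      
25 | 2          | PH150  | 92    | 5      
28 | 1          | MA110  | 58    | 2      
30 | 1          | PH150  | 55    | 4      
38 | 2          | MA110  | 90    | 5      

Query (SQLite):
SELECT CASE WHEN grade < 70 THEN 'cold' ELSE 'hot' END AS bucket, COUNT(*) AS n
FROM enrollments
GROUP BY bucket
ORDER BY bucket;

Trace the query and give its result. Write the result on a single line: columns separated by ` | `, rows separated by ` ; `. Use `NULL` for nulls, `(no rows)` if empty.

cold | 6 ; hot | 8

Bucket rows by grade < 70 → 'cold' else 'hot'; count each bucket.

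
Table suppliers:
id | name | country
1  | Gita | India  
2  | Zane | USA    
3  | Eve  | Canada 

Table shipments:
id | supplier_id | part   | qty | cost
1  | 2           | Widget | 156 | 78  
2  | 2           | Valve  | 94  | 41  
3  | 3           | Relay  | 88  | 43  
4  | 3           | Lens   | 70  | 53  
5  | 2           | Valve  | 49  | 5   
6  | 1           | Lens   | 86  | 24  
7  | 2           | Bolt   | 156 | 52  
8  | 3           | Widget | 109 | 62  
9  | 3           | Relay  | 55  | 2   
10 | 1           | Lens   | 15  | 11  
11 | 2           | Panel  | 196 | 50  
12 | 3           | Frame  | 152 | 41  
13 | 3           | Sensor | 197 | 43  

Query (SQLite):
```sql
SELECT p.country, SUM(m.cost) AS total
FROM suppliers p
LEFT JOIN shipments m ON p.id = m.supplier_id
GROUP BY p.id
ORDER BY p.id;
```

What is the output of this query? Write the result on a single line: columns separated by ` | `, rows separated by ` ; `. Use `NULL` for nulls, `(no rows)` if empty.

LEFT JOIN keeps every suppliers row; unmatched ones get NULL for shipments columns.
Group by suppliers.id and compute SUM(m.cost). SUM over an all-NULL group is NULL.
  1: ids {6, 10} → SUM(m.cost)=35
  2: ids {1, 2, 5, 7, 11} → SUM(m.cost)=226
  3: ids {3, 4, 8, 9, 12, 13} → SUM(m.cost)=244

India | 35 ; USA | 226 ; Canada | 244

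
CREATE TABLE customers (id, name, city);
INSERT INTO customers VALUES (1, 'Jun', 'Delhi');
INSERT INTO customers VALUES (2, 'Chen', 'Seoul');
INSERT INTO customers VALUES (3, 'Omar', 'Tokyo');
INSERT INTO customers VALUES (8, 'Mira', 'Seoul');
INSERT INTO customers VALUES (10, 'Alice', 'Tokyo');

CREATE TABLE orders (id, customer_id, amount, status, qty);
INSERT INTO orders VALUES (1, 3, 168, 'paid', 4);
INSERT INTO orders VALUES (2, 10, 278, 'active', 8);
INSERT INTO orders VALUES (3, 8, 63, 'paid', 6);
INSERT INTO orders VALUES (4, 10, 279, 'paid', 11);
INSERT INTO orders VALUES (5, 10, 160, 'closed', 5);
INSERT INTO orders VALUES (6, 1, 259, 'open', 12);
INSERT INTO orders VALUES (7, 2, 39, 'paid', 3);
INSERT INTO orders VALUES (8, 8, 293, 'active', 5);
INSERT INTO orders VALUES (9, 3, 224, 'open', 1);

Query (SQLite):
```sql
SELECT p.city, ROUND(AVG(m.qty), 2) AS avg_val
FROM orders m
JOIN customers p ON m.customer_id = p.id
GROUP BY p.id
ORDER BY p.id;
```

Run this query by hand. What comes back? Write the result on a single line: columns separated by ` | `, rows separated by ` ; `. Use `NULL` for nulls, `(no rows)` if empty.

Delhi | 12 ; Seoul | 3 ; Tokyo | 2.5 ; Seoul | 5.5 ; Tokyo | 8

Join each orders row to its customers via customer_id.
Group joined rows by customers.id; compute ROUND(AVG(m.qty), 2) per group.
  1: ids {6} → ROUND(AVG(m.qty), 2)=12
  2: ids {7} → ROUND(AVG(m.qty), 2)=3
  3: ids {1, 9} → ROUND(AVG(m.qty), 2)=2.5
  8: ids {3, 8} → ROUND(AVG(m.qty), 2)=5.5
  10: ids {2, 4, 5} → ROUND(AVG(m.qty), 2)=8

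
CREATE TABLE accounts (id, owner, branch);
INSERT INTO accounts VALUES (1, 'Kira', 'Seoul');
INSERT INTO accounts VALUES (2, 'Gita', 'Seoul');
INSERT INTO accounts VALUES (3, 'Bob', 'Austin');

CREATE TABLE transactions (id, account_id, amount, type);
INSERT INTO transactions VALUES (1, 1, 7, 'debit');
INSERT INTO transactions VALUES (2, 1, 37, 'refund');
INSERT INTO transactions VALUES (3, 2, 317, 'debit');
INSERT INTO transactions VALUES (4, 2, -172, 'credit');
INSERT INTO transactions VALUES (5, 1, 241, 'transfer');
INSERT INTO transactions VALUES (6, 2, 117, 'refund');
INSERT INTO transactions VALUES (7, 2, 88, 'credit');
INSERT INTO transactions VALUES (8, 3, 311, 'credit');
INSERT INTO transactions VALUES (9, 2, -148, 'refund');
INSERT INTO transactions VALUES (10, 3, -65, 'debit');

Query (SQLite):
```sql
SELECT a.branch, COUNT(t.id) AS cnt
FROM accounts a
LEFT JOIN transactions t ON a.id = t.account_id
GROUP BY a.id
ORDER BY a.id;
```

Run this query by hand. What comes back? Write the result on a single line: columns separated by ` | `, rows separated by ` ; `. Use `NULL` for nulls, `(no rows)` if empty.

LEFT JOIN keeps every accounts row; unmatched ones get NULL for transactions columns.
Group by accounts.id and compute COUNT(t.id). COUNT(col) of an all-NULL group is 0.
  1: ids {1, 2, 5} → COUNT(t.id)=3
  2: ids {3, 4, 6, 7, 9} → COUNT(t.id)=5
  3: ids {8, 10} → COUNT(t.id)=2

Seoul | 3 ; Seoul | 5 ; Austin | 2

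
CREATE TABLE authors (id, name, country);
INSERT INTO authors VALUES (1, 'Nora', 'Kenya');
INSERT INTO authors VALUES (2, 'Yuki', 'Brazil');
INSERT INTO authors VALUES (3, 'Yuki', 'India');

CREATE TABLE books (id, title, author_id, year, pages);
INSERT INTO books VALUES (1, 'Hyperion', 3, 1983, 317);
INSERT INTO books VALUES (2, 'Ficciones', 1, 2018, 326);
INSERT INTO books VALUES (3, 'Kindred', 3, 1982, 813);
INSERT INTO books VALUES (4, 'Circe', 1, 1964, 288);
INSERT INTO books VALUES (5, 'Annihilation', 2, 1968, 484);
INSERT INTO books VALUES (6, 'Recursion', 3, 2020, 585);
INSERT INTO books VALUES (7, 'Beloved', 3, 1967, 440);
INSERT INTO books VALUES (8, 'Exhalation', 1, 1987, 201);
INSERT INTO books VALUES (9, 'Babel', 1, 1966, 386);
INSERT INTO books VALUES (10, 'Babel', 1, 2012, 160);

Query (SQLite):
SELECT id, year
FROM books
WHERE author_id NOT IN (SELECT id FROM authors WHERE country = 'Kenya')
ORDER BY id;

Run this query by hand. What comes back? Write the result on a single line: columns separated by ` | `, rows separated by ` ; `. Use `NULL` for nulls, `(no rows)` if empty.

1 | 1983 ; 3 | 1982 ; 5 | 1968 ; 6 | 2020 ; 7 | 1967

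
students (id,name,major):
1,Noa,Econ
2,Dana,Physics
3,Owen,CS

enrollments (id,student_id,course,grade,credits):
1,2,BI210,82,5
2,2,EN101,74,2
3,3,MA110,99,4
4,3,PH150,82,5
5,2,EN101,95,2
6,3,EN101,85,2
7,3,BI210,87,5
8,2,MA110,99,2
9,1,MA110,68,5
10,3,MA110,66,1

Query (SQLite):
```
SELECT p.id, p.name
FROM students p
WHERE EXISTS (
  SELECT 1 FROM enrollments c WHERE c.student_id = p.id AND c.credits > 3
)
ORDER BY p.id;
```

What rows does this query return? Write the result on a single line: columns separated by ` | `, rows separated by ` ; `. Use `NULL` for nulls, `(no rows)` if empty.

1 | Noa ; 2 | Dana ; 3 | Owen

For each students row, check whether any enrollments with matching student_id has credits > 3.
Keep rows where that is true.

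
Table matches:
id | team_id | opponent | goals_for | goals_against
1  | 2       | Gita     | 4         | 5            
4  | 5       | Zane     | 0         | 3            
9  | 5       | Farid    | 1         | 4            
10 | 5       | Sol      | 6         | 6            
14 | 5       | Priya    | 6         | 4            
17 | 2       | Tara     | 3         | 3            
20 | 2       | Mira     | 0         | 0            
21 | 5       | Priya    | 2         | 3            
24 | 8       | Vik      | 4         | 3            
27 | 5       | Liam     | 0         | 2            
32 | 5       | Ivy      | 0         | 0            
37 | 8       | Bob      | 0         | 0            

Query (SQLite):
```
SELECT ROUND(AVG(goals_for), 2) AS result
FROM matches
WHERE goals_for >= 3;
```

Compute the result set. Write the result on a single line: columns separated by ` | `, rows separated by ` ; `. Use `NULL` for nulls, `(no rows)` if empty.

4.6

Rows where goals_for >= 3 → goals_for values: [4, 6, 6, 3, 4].
AVG = 23 / 5 (rounded to 2 dp).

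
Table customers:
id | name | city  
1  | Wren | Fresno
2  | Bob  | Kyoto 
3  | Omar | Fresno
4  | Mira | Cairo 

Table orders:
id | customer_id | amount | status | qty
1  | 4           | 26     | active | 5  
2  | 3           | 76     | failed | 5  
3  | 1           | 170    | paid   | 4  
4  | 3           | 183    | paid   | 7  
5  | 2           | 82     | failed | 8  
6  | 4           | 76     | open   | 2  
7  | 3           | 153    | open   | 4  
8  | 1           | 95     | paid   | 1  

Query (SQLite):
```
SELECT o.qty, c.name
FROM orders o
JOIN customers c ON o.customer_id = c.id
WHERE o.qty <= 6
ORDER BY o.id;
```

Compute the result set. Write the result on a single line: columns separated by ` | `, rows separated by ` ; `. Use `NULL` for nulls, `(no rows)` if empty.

5 | Mira ; 5 | Omar ; 4 | Wren ; 2 | Mira ; 4 | Omar ; 1 | Wren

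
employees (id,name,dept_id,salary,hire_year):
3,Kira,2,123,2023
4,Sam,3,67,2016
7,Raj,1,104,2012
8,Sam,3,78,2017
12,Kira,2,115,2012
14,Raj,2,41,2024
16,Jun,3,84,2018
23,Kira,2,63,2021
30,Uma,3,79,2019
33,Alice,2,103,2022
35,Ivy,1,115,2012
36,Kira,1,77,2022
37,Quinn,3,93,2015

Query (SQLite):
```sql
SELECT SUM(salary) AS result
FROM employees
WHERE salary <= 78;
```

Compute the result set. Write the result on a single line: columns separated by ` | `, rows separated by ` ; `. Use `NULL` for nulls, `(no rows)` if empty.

326

Rows where salary <= 78 → salary values: [67, 78, 41, 63, 77].
SUM of non-NULL values = 326.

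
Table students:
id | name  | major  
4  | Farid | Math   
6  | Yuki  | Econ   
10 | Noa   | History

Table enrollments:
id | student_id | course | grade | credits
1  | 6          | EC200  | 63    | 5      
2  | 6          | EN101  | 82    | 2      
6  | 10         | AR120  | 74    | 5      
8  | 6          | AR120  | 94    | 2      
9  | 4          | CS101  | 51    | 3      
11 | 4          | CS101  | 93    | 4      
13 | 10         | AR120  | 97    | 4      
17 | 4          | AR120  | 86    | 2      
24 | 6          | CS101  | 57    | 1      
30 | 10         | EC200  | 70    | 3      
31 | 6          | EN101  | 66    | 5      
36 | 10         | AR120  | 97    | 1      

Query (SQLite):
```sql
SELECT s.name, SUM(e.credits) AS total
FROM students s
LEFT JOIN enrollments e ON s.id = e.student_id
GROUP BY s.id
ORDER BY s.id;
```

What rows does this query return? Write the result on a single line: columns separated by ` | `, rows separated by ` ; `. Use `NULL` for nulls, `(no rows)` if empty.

LEFT JOIN keeps every students row; unmatched ones get NULL for enrollments columns.
Group by students.id and compute SUM(e.credits). SUM over an all-NULL group is NULL.
  4: ids {9, 11, 17} → SUM(e.credits)=9
  6: ids {1, 2, 8, 24, 31} → SUM(e.credits)=15
  10: ids {6, 13, 30, 36} → SUM(e.credits)=13

Farid | 9 ; Yuki | 15 ; Noa | 13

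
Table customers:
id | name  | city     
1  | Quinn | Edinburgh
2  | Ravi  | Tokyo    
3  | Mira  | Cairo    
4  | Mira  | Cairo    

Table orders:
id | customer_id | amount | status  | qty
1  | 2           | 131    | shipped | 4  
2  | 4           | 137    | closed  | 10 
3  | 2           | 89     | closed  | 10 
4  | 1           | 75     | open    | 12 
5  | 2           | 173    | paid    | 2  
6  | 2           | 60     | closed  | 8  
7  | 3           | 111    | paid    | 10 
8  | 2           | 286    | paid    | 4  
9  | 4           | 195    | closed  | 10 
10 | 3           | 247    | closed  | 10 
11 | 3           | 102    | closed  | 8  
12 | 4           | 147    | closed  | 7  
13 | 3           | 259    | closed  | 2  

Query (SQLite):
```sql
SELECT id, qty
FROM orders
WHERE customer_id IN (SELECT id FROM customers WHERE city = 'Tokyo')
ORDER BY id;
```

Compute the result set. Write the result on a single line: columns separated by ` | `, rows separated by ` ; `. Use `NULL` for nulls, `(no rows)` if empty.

Inner query: customers.id where city = 'Tokyo'.
Outer: keep orders rows whose customer_id is in that set.
Inner query → {2}

1 | 4 ; 3 | 10 ; 5 | 2 ; 6 | 8 ; 8 | 4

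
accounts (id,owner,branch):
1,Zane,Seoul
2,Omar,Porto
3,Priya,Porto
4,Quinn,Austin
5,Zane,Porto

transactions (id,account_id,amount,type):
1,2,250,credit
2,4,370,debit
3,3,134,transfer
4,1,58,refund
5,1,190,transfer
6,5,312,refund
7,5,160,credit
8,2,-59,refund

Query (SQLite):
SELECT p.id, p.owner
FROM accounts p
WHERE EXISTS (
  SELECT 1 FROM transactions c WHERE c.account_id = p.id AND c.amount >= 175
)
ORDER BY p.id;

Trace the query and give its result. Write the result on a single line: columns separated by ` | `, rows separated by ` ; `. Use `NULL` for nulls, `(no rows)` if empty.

For each accounts row, check whether any transactions with matching account_id has amount >= 175.
Keep rows where that is true.

1 | Zane ; 2 | Omar ; 4 | Quinn ; 5 | Zane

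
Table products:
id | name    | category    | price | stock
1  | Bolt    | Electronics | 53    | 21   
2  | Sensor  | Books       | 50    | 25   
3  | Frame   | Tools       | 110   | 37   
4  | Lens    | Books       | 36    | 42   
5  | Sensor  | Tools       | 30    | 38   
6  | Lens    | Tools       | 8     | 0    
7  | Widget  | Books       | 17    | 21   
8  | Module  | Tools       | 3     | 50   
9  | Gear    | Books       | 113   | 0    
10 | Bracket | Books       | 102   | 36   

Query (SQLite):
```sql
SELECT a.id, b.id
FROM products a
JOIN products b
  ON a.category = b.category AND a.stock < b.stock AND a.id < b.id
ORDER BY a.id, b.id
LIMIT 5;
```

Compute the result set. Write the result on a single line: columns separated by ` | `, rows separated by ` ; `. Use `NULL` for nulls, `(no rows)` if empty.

Pairs (a,b) with same category, a.stock < b.stock, a.id < b.id.
category groups: Books:{2,4,7,9,10} Electronics:{1} Tools:{3,5,6,8}
Ordered by (a.id, b.id); first 5.

2 | 4 ; 2 | 10 ; 3 | 5 ; 3 | 8 ; 5 | 8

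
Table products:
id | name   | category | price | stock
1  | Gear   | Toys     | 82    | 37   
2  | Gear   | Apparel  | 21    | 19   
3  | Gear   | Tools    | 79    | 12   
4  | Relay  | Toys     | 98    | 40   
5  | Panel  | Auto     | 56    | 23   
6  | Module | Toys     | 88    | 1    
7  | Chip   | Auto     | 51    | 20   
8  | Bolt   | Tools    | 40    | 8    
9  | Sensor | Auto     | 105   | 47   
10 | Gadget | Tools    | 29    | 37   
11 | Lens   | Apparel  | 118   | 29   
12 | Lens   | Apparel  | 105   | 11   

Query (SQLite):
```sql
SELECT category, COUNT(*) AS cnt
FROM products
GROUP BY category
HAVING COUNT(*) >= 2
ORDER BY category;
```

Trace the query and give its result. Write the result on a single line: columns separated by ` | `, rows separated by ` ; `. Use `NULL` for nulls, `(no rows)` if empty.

Partition products by category; compute COUNT(*) within each group.
HAVING: keep groups with count ≥ 2.
  Apparel: ids {2, 11, 12} → COUNT(*)=3
  Auto: ids {5, 7, 9} → COUNT(*)=3
  Tools: ids {3, 8, 10} → COUNT(*)=3
  Toys: ids {1, 4, 6} → COUNT(*)=3

Apparel | 3 ; Auto | 3 ; Tools | 3 ; Toys | 3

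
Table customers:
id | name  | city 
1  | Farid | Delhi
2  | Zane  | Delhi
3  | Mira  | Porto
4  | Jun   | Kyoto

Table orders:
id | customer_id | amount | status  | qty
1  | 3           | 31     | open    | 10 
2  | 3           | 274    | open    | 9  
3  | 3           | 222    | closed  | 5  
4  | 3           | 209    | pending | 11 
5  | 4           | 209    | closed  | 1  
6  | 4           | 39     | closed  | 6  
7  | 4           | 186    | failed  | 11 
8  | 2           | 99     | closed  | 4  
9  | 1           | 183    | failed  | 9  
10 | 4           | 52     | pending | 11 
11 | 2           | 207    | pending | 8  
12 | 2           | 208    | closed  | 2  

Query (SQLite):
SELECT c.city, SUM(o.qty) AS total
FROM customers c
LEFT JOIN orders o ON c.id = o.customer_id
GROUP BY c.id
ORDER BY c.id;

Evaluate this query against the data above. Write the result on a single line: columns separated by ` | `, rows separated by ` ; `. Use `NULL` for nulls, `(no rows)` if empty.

Delhi | 9 ; Delhi | 14 ; Porto | 35 ; Kyoto | 29

LEFT JOIN keeps every customers row; unmatched ones get NULL for orders columns.
Group by customers.id and compute SUM(o.qty). SUM over an all-NULL group is NULL.
  1: ids {9} → SUM(o.qty)=9
  2: ids {8, 11, 12} → SUM(o.qty)=14
  3: ids {1, 2, 3, 4} → SUM(o.qty)=35
  4: ids {5, 6, 7, 10} → SUM(o.qty)=29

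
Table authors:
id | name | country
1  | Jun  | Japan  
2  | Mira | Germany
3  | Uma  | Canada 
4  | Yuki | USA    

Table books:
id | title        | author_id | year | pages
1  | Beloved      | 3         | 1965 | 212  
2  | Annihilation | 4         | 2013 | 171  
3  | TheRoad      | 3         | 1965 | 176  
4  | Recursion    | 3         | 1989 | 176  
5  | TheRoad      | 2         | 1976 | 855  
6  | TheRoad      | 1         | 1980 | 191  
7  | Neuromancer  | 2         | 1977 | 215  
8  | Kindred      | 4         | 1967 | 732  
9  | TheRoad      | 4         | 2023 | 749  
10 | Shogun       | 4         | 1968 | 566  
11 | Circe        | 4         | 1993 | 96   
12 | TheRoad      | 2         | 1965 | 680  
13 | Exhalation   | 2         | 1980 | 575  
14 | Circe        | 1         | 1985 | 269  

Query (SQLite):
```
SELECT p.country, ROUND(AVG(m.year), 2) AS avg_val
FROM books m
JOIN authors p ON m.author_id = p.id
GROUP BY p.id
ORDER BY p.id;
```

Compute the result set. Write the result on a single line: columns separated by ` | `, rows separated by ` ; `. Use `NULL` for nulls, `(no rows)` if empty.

Japan | 1982.5 ; Germany | 1974.5 ; Canada | 1973 ; USA | 1992.8

Join each books row to its authors via author_id.
Group joined rows by authors.id; compute ROUND(AVG(m.year), 2) per group.
  1: ids {6, 14} → ROUND(AVG(m.year), 2)=1982.5
  2: ids {5, 7, 12, 13} → ROUND(AVG(m.year), 2)=1974.5
  3: ids {1, 3, 4} → ROUND(AVG(m.year), 2)=1973
  4: ids {2, 8, 9, 10, 11} → ROUND(AVG(m.year), 2)=1992.8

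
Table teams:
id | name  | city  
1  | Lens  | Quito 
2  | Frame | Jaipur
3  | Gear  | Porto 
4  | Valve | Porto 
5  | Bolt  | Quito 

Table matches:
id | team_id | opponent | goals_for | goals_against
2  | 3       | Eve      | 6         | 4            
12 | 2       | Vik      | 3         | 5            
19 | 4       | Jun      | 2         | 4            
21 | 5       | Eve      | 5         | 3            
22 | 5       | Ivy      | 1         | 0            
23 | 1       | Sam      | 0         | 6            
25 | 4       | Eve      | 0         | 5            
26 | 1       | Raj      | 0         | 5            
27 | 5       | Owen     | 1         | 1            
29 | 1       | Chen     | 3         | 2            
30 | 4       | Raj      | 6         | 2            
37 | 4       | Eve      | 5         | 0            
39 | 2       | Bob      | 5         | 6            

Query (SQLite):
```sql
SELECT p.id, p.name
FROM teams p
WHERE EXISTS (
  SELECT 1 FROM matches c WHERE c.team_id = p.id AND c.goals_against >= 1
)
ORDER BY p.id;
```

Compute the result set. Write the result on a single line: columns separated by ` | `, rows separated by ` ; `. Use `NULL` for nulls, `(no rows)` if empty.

1 | Lens ; 2 | Frame ; 3 | Gear ; 4 | Valve ; 5 | Bolt

For each teams row, check whether any matches with matching team_id has goals_against >= 1.
Keep rows where that is true.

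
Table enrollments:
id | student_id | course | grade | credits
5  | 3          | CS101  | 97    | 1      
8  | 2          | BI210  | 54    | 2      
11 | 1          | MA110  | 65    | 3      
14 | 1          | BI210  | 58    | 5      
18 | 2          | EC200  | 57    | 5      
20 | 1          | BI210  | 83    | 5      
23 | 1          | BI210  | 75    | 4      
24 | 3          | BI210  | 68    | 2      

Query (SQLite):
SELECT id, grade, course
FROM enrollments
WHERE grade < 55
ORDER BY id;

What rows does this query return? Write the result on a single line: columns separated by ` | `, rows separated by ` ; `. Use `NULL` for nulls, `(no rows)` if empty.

8 | 54 | BI210

grade < 55: ids {8}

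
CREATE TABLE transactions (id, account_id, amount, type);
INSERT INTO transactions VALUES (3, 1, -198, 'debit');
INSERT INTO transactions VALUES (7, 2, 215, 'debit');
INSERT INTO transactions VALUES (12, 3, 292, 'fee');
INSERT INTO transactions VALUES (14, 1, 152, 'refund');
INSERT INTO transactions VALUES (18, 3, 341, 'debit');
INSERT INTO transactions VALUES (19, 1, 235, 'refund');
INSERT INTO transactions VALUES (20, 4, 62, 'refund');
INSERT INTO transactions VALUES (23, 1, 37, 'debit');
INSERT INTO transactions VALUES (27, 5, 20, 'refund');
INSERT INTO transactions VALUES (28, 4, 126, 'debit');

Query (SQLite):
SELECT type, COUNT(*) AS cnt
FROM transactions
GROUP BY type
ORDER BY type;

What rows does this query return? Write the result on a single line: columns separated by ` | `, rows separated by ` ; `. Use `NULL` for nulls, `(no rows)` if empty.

debit | 5 ; fee | 1 ; refund | 4

Partition transactions by type; compute COUNT(*) within each group.
  debit: ids {3, 7, 18, 23, 28} → COUNT(*)=5
  fee: ids {12} → COUNT(*)=1
  refund: ids {14, 19, 20, 27} → COUNT(*)=4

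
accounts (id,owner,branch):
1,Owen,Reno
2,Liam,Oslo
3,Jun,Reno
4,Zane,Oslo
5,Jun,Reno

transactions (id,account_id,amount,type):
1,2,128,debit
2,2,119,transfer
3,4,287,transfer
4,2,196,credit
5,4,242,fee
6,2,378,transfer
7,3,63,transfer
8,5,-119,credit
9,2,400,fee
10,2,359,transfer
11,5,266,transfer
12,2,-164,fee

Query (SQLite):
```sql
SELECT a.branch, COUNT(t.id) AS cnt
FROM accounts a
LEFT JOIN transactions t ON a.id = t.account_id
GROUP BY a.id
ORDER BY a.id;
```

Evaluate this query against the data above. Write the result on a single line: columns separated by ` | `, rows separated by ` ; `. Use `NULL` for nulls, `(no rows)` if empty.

LEFT JOIN keeps every accounts row; unmatched ones get NULL for transactions columns.
Group by accounts.id and compute COUNT(t.id). COUNT(col) of an all-NULL group is 0.
  1: ids {—} → COUNT(t.id)=0
  2: ids {1, 2, 4, 6, 9, 10, 12} → COUNT(t.id)=7
  3: ids {7} → COUNT(t.id)=1
  4: ids {3, 5} → COUNT(t.id)=2
  5: ids {8, 11} → COUNT(t.id)=2

Reno | 0 ; Oslo | 7 ; Reno | 1 ; Oslo | 2 ; Reno | 2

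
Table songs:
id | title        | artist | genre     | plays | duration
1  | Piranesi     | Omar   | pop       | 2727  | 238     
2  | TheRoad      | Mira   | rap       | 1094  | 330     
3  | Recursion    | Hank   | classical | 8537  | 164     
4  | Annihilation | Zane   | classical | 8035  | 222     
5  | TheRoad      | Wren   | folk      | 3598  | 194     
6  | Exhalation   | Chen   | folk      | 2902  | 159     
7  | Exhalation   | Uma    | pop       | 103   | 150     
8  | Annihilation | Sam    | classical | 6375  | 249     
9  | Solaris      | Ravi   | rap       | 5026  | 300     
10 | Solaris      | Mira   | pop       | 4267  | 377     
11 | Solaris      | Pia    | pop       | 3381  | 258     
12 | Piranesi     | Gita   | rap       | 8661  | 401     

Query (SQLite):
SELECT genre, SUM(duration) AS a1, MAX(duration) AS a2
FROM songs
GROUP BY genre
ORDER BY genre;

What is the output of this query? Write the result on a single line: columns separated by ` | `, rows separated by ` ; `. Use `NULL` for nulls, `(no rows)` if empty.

classical | 635 | 249 ; folk | 353 | 194 ; pop | 1023 | 377 ; rap | 1031 | 401

Group songs by genre.
Per group compute: SUM(duration), MAX(duration).
  classical: ids {3, 4, 8} → SUM(duration)=635, MAX(duration)=249
  folk: ids {5, 6} → SUM(duration)=353, MAX(duration)=194
  pop: ids {1, 7, 10, 11} → SUM(duration)=1023, MAX(duration)=377
  rap: ids {2, 9, 12} → SUM(duration)=1031, MAX(duration)=401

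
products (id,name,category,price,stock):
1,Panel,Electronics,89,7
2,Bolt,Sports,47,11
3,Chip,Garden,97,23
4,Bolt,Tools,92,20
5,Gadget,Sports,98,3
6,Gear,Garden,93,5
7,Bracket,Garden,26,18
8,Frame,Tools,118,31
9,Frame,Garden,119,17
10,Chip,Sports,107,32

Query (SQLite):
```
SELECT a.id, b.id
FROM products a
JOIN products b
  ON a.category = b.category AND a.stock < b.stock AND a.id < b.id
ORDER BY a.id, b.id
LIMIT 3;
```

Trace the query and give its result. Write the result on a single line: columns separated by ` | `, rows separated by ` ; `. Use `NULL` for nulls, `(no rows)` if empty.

2 | 10 ; 4 | 8 ; 5 | 10

Pairs (a,b) with same category, a.stock < b.stock, a.id < b.id.
category groups: Electronics:{1} Garden:{3,6,7,9} Sports:{2,5,10} Tools:{4,8}
Ordered by (a.id, b.id); first 3.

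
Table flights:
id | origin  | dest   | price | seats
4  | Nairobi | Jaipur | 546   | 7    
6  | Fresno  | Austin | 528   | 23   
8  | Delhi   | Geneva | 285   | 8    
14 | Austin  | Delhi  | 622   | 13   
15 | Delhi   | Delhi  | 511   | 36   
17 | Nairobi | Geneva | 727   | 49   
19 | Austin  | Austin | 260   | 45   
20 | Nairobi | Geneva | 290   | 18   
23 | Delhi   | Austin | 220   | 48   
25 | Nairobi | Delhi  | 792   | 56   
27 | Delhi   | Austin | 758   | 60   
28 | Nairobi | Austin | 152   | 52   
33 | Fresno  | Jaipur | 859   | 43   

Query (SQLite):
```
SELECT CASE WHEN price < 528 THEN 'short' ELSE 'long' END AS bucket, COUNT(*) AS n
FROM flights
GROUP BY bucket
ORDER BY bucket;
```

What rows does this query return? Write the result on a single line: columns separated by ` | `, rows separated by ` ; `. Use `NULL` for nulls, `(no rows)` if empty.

long | 7 ; short | 6

Bucket rows by price < 528 → 'short' else 'long'; count each bucket.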